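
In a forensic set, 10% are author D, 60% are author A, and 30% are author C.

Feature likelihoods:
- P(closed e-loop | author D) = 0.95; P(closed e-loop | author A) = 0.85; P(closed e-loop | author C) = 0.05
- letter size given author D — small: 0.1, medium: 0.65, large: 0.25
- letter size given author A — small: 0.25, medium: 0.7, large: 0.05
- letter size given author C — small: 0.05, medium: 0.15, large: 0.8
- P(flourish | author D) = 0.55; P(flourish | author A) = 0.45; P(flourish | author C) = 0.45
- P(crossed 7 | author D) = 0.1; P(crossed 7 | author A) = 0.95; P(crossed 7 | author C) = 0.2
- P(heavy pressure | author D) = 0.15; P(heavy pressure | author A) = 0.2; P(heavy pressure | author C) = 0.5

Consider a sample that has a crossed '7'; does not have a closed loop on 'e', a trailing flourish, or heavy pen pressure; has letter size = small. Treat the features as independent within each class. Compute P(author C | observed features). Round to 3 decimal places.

author D: 0.1 × (1−0.95) × 0.1 × (1−0.55) × 0.1 × (1−0.15) = 0.000019125
author A: 0.6 × (1−0.85) × 0.25 × (1−0.45) × 0.95 × (1−0.2) = 0.009405
author C: 0.3 × (1−0.05) × 0.05 × (1−0.45) × 0.2 × (1−0.5) = 0.00078375
P(author C | x) = 0.00078375 / 0.010207875 ≈ 0.077

0.077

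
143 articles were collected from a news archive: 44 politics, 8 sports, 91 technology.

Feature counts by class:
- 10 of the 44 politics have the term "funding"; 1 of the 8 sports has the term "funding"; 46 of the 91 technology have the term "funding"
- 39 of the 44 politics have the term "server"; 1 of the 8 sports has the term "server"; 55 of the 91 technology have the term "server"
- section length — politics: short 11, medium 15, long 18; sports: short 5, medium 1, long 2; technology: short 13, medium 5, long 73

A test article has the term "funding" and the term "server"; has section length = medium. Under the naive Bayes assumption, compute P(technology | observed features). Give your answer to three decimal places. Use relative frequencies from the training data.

0.335

politics: (44/143) × (10/44) × (39/44) × (15/44) ≈ 0.0211307
sports: (8/143) × (1/8) × (1/8) × (1/8) ≈ 0.000109266
technology: (91/143) × (46/91) × (55/91) × (5/91) ≈ 0.0106825
P(technology | x) = 0.0106825 / 0.031922466 ≈ 0.335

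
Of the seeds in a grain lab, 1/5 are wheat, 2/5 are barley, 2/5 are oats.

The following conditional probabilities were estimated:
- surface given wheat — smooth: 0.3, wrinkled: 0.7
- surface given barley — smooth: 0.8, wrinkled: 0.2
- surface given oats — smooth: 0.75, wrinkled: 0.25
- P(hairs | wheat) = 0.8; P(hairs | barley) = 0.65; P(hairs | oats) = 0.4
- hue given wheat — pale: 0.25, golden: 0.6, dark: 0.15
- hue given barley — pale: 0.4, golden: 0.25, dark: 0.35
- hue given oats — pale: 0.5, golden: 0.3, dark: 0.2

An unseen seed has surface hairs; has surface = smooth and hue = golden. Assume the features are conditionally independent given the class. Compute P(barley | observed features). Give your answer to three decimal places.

0.445

wheat: 0.2 × 0.3 × 0.8 × 0.6 = 0.0288
barley: 0.4 × 0.8 × 0.65 × 0.25 = 0.052
oats: 0.4 × 0.75 × 0.4 × 0.3 = 0.036
P(barley | x) = 0.052 / 0.1168 ≈ 0.445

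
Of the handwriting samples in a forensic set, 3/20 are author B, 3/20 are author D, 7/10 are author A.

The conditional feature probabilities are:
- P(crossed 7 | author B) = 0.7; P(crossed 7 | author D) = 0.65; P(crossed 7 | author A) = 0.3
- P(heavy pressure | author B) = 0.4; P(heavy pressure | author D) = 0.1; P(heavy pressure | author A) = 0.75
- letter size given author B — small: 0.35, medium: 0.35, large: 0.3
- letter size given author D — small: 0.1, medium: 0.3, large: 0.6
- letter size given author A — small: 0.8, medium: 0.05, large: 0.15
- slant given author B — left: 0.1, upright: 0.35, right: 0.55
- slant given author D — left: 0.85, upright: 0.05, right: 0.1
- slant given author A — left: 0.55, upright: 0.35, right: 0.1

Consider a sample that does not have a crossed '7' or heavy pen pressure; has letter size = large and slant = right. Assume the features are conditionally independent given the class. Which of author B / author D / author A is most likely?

author B: 0.15 × (1−0.7) × (1−0.4) × 0.3 × 0.55 = 0.004455
author D: 0.15 × (1−0.65) × (1−0.1) × 0.6 × 0.1 = 0.002835
author A: 0.7 × (1−0.3) × (1−0.75) × 0.15 × 0.1 = 0.0018375
Highest score → author B.

author B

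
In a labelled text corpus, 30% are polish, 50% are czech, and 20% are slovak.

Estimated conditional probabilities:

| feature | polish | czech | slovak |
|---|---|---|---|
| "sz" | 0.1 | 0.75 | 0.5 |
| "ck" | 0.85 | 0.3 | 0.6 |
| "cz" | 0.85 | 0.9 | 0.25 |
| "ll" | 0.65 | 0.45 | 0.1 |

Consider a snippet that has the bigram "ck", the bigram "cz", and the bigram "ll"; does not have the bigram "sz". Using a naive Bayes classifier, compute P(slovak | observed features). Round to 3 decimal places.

0.010

polish: 0.3 × (1−0.1) × 0.85 × 0.85 × 0.65 = 0.12679875
czech: 0.5 × (1−0.75) × 0.3 × 0.9 × 0.45 = 0.0151875
slovak: 0.2 × (1−0.5) × 0.6 × 0.25 × 0.1 = 0.0015
P(slovak | x) = 0.0015 / 0.14348625 ≈ 0.010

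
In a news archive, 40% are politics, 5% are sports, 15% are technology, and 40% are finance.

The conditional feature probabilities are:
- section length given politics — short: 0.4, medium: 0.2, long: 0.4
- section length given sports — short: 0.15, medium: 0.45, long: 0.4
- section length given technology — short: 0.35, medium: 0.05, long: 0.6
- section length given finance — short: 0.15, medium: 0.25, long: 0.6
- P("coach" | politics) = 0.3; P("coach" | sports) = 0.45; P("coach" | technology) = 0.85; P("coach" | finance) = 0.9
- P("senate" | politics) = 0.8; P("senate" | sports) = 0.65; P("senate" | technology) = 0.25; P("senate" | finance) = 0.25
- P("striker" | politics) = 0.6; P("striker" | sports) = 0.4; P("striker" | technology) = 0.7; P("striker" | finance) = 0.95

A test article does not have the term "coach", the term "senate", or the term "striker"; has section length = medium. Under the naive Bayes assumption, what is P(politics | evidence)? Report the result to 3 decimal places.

0.581

politics: 0.4 × 0.2 × (1−0.3) × (1−0.8) × (1−0.6) = 0.00448
sports: 0.05 × 0.45 × (1−0.45) × (1−0.65) × (1−0.4) = 0.00259875
technology: 0.15 × 0.05 × (1−0.85) × (1−0.25) × (1−0.7) = 0.000253125
finance: 0.4 × 0.25 × (1−0.9) × (1−0.25) × (1−0.95) = 0.000375
P(politics | x) = 0.00448 / 0.007706875 ≈ 0.581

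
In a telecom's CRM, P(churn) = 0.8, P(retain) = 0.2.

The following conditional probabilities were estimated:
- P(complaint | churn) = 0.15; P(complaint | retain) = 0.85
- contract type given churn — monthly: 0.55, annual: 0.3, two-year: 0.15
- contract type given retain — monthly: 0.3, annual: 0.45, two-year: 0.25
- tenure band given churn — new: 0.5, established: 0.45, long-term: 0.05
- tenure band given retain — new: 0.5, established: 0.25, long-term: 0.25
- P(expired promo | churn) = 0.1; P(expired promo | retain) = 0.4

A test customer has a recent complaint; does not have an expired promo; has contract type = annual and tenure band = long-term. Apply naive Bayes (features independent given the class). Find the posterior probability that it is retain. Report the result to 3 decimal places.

0.876

churn: 0.8 × 0.15 × 0.3 × 0.05 × (1−0.1) = 0.00162
retain: 0.2 × 0.85 × 0.45 × 0.25 × (1−0.4) = 0.011475
P(retain | x) = 0.011475 / 0.013095 ≈ 0.876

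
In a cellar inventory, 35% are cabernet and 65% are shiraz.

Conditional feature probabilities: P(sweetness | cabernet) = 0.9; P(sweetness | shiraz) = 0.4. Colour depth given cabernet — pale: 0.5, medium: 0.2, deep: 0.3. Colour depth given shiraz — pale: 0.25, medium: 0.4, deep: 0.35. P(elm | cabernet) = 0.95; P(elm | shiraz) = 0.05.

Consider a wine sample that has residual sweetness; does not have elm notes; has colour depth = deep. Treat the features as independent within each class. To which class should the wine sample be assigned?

shiraz

cabernet: 0.35 × 0.9 × 0.3 × (1−0.95) = 0.004725
shiraz: 0.65 × 0.4 × 0.35 × (1−0.05) = 0.08645
Highest score → shiraz.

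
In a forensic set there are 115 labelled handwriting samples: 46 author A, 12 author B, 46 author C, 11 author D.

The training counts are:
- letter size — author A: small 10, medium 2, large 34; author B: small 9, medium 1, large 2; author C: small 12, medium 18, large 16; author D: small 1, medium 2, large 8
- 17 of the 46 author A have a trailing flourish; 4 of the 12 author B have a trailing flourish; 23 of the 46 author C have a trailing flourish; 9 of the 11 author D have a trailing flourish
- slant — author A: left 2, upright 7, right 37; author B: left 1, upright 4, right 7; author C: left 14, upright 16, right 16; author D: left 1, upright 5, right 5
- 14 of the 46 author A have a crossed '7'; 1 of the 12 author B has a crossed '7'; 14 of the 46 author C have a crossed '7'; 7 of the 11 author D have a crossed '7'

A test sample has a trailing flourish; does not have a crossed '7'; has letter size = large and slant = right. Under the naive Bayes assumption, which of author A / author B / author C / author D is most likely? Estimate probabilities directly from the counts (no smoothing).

author A: (46/115) × (34/46) × (17/46) × (37/46) × (32/46) ≈ 0.0611376
author B: (12/115) × (2/12) × (4/12) × (7/12) × (11/12) ≈ 0.00309984
author C: (46/115) × (16/46) × (23/46) × (16/46) × (32/46) ≈ 0.0168324
author D: (11/115) × (8/11) × (9/11) × (5/11) × (4/11) ≈ 0.00940777
Highest score → author A.

author A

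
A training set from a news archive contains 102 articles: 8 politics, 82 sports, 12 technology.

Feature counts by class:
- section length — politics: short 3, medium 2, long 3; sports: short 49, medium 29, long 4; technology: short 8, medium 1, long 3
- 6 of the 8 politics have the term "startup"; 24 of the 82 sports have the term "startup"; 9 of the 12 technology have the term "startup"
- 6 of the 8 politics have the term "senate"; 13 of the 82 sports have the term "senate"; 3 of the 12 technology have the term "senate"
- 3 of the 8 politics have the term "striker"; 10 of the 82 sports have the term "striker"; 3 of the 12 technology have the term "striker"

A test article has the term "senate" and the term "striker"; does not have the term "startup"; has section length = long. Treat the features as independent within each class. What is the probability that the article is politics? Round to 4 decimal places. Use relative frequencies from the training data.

politics: (8/102) × (3/8) × (2/8) × (6/8) × (3/8) ≈ 0.00206801
sports: (82/102) × (4/82) × (58/82) × (13/82) × (10/82) ≈ 0.000536278
technology: (12/102) × (3/12) × (3/12) × (3/12) × (3/12) ≈ 0.000459559
P(politics | x) = 0.00206801 / 0.003063847 ≈ 0.6750

0.6750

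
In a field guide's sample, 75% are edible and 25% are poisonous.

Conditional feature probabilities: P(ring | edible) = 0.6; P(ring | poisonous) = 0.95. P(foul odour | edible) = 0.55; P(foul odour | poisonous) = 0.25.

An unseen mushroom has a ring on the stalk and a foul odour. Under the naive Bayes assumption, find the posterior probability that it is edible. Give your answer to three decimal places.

edible: 0.75 × 0.6 × 0.55 = 0.2475
poisonous: 0.25 × 0.95 × 0.25 = 0.059375
P(edible | x) = 0.2475 / 0.306875 ≈ 0.807

0.807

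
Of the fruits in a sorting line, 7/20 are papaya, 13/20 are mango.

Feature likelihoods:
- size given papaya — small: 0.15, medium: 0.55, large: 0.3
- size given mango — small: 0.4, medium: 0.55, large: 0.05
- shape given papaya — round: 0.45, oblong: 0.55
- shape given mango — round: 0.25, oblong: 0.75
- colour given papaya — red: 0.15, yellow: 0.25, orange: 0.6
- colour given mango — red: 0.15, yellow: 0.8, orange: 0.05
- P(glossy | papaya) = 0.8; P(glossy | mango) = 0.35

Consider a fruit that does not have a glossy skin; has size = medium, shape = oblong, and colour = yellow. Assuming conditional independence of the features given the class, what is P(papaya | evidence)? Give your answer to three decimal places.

0.037

papaya: 0.35 × 0.55 × 0.55 × 0.25 × (1−0.8) = 0.00529375
mango: 0.65 × 0.55 × 0.75 × 0.8 × (1−0.35) = 0.139425
P(papaya | x) = 0.00529375 / 0.14471875 ≈ 0.037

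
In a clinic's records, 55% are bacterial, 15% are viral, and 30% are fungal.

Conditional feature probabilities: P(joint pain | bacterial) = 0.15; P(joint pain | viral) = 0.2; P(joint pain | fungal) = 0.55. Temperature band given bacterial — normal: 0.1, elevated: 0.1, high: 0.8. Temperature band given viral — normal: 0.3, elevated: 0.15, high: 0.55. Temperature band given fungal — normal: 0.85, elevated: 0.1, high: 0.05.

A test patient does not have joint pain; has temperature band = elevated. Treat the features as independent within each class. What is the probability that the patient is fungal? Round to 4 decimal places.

bacterial: 0.55 × (1−0.15) × 0.1 = 0.04675
viral: 0.15 × (1−0.2) × 0.15 = 0.018
fungal: 0.3 × (1−0.55) × 0.1 = 0.0135
P(fungal | x) = 0.0135 / 0.07825 ≈ 0.1725

0.1725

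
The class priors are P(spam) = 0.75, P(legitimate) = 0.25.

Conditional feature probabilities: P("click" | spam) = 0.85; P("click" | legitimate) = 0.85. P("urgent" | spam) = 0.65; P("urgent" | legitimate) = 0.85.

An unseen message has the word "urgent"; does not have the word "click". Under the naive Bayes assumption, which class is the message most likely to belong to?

spam: 0.75 × (1−0.85) × 0.65 = 0.073125
legitimate: 0.25 × (1−0.85) × 0.85 = 0.031875
Highest score → spam.

spam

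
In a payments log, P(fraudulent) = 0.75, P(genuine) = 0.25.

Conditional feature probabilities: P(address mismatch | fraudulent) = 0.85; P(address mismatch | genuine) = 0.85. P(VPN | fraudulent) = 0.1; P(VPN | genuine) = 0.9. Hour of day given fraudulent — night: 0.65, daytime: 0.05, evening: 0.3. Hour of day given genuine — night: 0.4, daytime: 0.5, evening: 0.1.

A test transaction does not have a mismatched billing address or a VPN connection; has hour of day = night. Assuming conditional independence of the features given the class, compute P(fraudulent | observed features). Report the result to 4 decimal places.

0.9777

fraudulent: 0.75 × (1−0.85) × (1−0.1) × 0.65 = 0.0658125
genuine: 0.25 × (1−0.85) × (1−0.9) × 0.4 = 0.0015
P(fraudulent | x) = 0.0658125 / 0.0673125 ≈ 0.9777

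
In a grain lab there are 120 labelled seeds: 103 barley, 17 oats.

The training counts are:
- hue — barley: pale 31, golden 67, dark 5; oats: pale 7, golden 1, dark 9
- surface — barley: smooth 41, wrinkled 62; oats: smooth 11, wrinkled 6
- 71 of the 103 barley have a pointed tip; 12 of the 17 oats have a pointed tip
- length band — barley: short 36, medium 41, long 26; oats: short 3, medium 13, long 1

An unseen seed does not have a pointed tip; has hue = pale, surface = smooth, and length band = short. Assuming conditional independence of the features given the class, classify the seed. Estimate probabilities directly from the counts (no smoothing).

barley

barley: (103/120) × (31/103) × (41/103) × (32/103) × (36/103) ≈ 0.0111662
oats: (17/120) × (7/17) × (11/17) × (5/17) × (3/17) ≈ 0.00195909
Highest score → barley.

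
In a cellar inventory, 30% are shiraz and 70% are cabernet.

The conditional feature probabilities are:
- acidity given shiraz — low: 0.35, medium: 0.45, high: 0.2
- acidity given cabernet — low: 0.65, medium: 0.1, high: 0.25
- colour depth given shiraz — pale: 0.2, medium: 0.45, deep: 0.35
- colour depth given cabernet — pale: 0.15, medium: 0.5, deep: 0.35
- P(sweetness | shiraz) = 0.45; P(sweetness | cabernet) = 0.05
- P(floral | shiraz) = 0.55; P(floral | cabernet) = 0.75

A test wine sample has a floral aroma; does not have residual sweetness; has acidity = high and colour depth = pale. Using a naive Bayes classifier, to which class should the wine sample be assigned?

cabernet

shiraz: 0.3 × 0.2 × 0.2 × (1−0.45) × 0.55 = 0.00363
cabernet: 0.7 × 0.25 × 0.15 × (1−0.05) × 0.75 = 0.018703125
Highest score → cabernet.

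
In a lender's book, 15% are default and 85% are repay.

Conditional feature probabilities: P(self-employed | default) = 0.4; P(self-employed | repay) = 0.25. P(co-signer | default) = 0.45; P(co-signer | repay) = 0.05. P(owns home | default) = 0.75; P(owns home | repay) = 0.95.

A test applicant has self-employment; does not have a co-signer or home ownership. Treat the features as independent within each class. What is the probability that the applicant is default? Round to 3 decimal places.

0.450

default: 0.15 × 0.4 × (1−0.45) × (1−0.75) = 0.00825
repay: 0.85 × 0.25 × (1−0.05) × (1−0.95) = 0.01009375
P(default | x) = 0.00825 / 0.01834375 ≈ 0.450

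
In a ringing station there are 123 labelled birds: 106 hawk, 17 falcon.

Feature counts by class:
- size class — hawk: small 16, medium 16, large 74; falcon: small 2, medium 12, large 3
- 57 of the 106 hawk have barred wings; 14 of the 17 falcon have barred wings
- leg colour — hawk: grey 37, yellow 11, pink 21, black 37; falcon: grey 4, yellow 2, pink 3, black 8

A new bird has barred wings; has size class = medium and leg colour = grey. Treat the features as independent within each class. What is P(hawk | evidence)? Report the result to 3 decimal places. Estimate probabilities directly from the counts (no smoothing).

hawk: (106/123) × (16/106) × (57/106) × (37/106) ≈ 0.0244163
falcon: (17/123) × (12/17) × (14/17) × (4/17) ≈ 0.0189045
P(hawk | x) = 0.0244163 / 0.0433208 ≈ 0.564

0.564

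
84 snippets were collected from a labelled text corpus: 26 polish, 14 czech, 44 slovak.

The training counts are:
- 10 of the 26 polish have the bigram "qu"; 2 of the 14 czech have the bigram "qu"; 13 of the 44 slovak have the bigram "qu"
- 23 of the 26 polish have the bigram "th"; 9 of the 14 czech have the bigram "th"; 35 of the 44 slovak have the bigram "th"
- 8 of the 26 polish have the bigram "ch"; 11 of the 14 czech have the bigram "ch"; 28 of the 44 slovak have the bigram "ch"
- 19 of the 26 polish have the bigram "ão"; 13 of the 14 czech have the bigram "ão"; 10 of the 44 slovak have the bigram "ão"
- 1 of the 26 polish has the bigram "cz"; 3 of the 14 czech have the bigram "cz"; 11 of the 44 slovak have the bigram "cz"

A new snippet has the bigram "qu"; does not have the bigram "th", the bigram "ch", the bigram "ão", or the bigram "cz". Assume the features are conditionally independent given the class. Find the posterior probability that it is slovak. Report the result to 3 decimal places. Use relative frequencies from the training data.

polish: (26/84) × (10/26) × (3/26) × (18/26) × (7/26) × (25/26) ≈ 0.00246184
czech: (14/84) × (2/14) × (5/14) × (3/14) × (1/14) × (11/14) ≈ 0.000102264
slovak: (44/84) × (13/44) × (9/44) × (16/44) × (34/44) × (33/44) ≈ 0.00667127
P(slovak | x) = 0.00667127 / 0.009235374 ≈ 0.722

0.722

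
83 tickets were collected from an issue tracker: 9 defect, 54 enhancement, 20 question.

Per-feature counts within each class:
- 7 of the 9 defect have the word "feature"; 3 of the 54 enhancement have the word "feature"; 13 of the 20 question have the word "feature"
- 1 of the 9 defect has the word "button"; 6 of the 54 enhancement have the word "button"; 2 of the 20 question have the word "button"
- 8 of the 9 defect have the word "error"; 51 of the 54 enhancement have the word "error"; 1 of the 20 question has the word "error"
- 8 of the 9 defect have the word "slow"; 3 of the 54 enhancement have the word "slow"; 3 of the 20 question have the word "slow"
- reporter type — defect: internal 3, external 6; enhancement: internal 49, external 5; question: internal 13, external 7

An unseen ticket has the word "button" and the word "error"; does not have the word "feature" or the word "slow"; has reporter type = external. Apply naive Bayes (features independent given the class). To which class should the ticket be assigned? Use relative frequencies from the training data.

defect: (9/83) × (2/9) × (1/9) × (8/9) × (1/9) × (6/9) ≈ 0.000176288
enhancement: (54/83) × (51/54) × (6/54) × (51/54) × (51/54) × (5/54) ≈ 0.0056387
question: (20/83) × (7/20) × (2/20) × (1/20) × (17/20) × (7/20) ≈ 0.000125452
Highest score → enhancement.

enhancement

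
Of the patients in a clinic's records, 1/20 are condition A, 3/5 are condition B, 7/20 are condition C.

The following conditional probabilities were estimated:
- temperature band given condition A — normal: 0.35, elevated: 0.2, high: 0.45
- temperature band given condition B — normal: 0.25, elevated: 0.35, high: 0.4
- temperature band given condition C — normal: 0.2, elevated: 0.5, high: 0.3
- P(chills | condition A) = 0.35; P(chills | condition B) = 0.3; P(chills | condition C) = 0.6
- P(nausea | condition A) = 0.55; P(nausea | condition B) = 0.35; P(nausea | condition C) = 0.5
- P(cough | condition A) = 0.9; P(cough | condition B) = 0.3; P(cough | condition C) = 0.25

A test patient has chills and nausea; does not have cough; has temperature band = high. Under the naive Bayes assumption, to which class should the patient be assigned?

condition C

condition A: 0.05 × 0.45 × 0.35 × 0.55 × (1−0.9) = 0.000433125
condition B: 0.6 × 0.4 × 0.3 × 0.35 × (1−0.3) = 0.01764
condition C: 0.35 × 0.3 × 0.6 × 0.5 × (1−0.25) = 0.023625
Highest score → condition C.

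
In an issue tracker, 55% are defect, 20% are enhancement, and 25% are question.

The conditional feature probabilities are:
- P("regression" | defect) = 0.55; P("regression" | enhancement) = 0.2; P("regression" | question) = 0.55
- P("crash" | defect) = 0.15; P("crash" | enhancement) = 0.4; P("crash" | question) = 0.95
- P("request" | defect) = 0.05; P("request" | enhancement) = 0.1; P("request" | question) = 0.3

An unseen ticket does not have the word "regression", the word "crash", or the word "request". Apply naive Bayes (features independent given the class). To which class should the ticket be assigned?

defect

defect: 0.55 × (1−0.55) × (1−0.15) × (1−0.05) = 0.19985625
enhancement: 0.2 × (1−0.2) × (1−0.4) × (1−0.1) = 0.0864
question: 0.25 × (1−0.55) × (1−0.95) × (1−0.3) = 0.0039375
Highest score → defect.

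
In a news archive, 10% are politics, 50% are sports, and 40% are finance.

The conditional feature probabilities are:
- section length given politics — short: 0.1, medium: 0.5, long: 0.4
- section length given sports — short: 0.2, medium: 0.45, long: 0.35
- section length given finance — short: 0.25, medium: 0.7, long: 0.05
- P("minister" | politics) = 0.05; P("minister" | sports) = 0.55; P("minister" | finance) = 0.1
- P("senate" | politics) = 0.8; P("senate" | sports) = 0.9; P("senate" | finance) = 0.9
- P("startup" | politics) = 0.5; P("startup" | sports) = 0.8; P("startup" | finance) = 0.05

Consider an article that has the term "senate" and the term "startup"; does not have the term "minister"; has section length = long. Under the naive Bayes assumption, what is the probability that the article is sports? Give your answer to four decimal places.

politics: 0.1 × 0.4 × (1−0.05) × 0.8 × 0.5 = 0.0152
sports: 0.5 × 0.35 × (1−0.55) × 0.9 × 0.8 = 0.0567
finance: 0.4 × 0.05 × (1−0.1) × 0.9 × 0.05 = 0.00081
P(sports | x) = 0.0567 / 0.07271 ≈ 0.7798

0.7798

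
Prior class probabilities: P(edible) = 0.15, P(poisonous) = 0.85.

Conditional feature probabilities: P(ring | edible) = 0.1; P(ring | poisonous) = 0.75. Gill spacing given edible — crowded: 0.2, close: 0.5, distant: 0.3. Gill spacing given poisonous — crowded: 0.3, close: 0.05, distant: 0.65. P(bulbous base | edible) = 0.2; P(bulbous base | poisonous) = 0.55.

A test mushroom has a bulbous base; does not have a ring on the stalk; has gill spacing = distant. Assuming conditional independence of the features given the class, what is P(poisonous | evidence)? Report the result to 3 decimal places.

edible: 0.15 × (1−0.1) × 0.3 × 0.2 = 0.0081
poisonous: 0.85 × (1−0.75) × 0.65 × 0.55 = 0.07596875
P(poisonous | x) = 0.07596875 / 0.08406875 ≈ 0.904

0.904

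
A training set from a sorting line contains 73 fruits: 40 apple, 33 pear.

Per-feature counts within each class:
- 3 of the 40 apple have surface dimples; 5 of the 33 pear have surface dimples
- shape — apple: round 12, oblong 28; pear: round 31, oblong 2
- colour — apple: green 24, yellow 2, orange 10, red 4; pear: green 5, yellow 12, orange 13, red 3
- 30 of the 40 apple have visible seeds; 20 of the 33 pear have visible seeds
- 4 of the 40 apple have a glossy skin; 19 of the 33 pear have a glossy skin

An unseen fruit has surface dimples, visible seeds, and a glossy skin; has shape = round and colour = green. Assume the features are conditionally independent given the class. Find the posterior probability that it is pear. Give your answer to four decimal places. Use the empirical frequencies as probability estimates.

apple: (40/73) × (3/40) × (12/40) × (24/40) × (30/40) × (4/40) ≈ 0.000554795
pear: (33/73) × (5/33) × (31/33) × (5/33) × (20/33) × (19/33) ≈ 0.00340178
P(pear | x) = 0.00340178 / 0.003956575 ≈ 0.8598

0.8598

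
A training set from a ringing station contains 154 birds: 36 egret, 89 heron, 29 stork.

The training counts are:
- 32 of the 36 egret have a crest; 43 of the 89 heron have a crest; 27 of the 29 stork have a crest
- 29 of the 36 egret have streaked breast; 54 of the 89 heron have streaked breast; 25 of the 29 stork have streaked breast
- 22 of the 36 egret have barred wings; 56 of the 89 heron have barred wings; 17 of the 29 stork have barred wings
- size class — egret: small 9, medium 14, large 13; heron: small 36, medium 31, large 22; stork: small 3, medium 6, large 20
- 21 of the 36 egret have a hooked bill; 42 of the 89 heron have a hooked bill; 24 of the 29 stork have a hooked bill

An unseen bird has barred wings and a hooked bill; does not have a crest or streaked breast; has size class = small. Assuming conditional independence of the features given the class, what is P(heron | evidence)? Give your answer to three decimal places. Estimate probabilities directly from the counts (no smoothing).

0.963

egret: (36/154) × (4/36) × (7/36) × (22/36) × (9/36) × (21/36) ≈ 0.000450103
heron: (89/154) × (46/89) × (35/89) × (56/89) × (36/89) × (42/89) ≈ 0.0141086
stork: (29/154) × (2/29) × (4/29) × (17/29) × (3/29) × (24/29) ≈ 0.0000898998
P(heron | x) = 0.0141086 / 0.0146486028 ≈ 0.963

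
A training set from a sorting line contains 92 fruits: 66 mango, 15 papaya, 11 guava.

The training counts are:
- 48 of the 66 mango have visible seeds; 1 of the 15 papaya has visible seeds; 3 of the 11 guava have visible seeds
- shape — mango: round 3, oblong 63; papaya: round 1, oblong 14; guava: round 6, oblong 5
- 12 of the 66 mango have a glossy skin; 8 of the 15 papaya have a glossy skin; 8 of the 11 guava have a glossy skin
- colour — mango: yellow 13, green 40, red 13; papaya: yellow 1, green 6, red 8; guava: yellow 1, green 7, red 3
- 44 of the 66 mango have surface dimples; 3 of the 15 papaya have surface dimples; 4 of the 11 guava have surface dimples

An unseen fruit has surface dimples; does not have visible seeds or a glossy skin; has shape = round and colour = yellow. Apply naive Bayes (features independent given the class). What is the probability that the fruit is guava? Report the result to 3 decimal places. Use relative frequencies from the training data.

0.296

mango: (66/92) × (18/66) × (3/66) × (54/66) × (13/66) × (44/66) ≈ 0.000955476
papaya: (15/92) × (14/15) × (1/15) × (7/15) × (1/15) × (3/15) ≈ 0.000063124
guava: (11/92) × (8/11) × (6/11) × (3/11) × (1/11) × (4/11) ≈ 0.000427626
P(guava | x) = 0.000427626 / 0.001446226 ≈ 0.296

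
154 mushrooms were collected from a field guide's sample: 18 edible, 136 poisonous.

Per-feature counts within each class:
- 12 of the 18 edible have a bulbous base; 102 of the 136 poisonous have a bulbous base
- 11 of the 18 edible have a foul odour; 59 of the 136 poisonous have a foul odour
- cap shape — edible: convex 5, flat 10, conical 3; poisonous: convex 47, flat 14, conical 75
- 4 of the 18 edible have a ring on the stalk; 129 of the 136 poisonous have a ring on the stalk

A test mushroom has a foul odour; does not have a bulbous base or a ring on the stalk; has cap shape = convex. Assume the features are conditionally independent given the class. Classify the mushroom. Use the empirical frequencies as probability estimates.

edible: (18/154) × (6/18) × (11/18) × (5/18) × (14/18) ≈ 0.00514403
poisonous: (136/154) × (34/136) × (59/136) × (47/136) × (7/136) ≈ 0.00170369
Highest score → edible.

edible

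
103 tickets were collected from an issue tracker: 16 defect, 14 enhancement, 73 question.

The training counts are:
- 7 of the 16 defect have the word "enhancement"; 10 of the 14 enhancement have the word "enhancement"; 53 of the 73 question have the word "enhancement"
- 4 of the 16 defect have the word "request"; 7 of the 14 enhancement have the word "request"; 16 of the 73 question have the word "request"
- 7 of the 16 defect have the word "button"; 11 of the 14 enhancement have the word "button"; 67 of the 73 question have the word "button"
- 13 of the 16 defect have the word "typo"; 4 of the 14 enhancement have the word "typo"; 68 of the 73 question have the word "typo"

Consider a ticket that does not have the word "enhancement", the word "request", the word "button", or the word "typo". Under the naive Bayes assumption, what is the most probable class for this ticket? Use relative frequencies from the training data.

defect: (16/103) × (9/16) × (12/16) × (9/16) × (3/16) ≈ 0.00691179
enhancement: (14/103) × (4/14) × (7/14) × (3/14) × (10/14) ≈ 0.00297206
question: (73/103) × (20/73) × (57/73) × (6/73) × (5/73) ≈ 0.000853533
Highest score → defect.

defect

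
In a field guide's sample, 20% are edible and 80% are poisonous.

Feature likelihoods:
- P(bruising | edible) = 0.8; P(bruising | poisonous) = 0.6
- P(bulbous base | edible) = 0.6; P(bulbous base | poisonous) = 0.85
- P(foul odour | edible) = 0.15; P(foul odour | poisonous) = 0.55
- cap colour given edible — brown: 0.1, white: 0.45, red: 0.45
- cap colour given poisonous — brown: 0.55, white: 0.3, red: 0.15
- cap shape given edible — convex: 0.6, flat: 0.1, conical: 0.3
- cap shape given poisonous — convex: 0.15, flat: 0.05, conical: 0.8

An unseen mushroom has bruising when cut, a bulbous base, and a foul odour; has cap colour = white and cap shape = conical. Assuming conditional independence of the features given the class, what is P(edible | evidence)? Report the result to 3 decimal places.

edible: 0.2 × 0.8 × 0.6 × 0.15 × 0.45 × 0.3 = 0.001944
poisonous: 0.8 × 0.6 × 0.85 × 0.55 × 0.3 × 0.8 = 0.053856
P(edible | x) = 0.001944 / 0.0558 ≈ 0.035

0.035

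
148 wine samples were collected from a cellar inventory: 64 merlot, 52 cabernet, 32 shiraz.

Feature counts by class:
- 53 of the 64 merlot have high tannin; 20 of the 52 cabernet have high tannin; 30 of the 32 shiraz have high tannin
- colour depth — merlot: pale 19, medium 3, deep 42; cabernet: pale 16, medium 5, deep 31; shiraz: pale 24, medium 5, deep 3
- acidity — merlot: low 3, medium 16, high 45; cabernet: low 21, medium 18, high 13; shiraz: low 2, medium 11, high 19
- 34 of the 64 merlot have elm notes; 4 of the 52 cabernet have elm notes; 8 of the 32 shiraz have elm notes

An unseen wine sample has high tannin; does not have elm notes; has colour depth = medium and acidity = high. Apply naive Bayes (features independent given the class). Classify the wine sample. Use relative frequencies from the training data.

merlot: (64/148) × (53/64) × (3/64) × (45/64) × (30/64) ≈ 0.0055326
cabernet: (52/148) × (20/52) × (5/52) × (13/52) × (48/52) ≈ 0.00299856
shiraz: (32/148) × (30/32) × (5/32) × (19/32) × (24/32) ≈ 0.0141041
Highest score → shiraz.

shiraz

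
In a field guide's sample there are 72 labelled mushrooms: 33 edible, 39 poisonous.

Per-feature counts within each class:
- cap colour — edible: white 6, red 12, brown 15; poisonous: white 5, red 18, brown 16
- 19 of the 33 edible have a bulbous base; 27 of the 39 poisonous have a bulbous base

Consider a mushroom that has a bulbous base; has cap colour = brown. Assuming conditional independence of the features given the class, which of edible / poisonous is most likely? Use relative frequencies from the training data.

poisonous

edible: (33/72) × (15/33) × (19/33) ≈ 0.119949
poisonous: (39/72) × (16/39) × (27/39) ≈ 0.153846
Highest score → poisonous.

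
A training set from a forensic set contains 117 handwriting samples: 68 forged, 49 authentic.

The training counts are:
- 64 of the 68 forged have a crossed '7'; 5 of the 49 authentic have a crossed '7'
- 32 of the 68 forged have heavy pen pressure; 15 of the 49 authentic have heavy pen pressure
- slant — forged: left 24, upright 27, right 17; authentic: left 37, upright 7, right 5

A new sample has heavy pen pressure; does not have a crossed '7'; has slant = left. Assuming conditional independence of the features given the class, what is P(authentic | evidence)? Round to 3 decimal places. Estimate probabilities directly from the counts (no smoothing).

forged: (68/117) × (4/68) × (32/68) × (24/68) ≈ 0.00567829
authentic: (49/117) × (44/49) × (15/49) × (37/49) ≈ 0.0869296
P(authentic | x) = 0.0869296 / 0.09260789 ≈ 0.939

0.939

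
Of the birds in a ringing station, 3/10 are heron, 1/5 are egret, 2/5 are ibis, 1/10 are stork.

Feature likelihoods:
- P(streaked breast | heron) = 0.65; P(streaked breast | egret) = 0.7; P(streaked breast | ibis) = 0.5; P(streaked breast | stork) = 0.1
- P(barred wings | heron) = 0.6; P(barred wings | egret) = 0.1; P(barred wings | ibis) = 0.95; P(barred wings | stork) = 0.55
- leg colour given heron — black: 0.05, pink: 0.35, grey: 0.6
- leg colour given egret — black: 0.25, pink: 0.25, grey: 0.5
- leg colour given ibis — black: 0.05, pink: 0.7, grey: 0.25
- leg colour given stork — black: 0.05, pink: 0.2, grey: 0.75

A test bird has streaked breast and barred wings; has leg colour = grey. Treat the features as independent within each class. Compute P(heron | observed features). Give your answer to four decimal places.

0.5449

heron: 0.3 × 0.65 × 0.6 × 0.6 = 0.0702
egret: 0.2 × 0.7 × 0.1 × 0.5 = 0.007
ibis: 0.4 × 0.5 × 0.95 × 0.25 = 0.0475
stork: 0.1 × 0.1 × 0.55 × 0.75 = 0.004125
P(heron | x) = 0.0702 / 0.128825 ≈ 0.5449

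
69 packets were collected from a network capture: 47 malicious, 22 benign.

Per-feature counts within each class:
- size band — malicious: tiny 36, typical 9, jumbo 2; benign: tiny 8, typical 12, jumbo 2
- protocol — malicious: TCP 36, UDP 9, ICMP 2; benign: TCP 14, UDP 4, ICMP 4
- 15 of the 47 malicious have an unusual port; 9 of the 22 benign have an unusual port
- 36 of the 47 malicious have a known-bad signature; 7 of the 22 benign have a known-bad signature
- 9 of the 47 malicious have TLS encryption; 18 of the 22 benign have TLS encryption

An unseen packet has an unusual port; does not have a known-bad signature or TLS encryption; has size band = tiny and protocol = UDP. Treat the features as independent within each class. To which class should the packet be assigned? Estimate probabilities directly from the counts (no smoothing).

malicious

malicious: (47/69) × (36/47) × (9/47) × (15/47) × (11/47) × (38/47) ≈ 0.00603354
benign: (22/69) × (8/22) × (4/22) × (9/22) × (15/22) × (4/22) ≈ 0.00106906
Highest score → malicious.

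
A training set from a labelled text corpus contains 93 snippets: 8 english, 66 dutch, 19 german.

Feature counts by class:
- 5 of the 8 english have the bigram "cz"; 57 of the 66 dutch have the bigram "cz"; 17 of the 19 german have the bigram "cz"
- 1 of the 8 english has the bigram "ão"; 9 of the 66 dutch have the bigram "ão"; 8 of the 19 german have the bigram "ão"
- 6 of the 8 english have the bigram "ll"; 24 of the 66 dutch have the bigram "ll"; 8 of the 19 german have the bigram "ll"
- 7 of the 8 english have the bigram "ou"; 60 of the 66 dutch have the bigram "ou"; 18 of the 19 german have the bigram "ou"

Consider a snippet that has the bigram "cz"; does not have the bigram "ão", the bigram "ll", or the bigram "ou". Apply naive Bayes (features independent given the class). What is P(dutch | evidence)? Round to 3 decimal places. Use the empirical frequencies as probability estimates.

0.867

english: (8/93) × (5/8) × (7/8) × (2/8) × (1/8) ≈ 0.00147009
dutch: (66/93) × (57/66) × (57/66) × (42/66) × (6/66) ≈ 0.0306221
german: (19/93) × (17/19) × (11/19) × (11/19) × (1/19) ≈ 0.00322471
P(dutch | x) = 0.0306221 / 0.0353169 ≈ 0.867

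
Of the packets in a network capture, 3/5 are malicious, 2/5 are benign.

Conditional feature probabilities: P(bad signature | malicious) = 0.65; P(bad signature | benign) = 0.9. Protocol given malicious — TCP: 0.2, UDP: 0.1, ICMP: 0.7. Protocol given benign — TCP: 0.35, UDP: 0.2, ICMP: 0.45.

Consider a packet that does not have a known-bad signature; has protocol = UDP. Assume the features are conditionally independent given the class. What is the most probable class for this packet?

malicious: 0.6 × (1−0.65) × 0.1 = 0.021
benign: 0.4 × (1−0.9) × 0.2 = 0.008
Highest score → malicious.

malicious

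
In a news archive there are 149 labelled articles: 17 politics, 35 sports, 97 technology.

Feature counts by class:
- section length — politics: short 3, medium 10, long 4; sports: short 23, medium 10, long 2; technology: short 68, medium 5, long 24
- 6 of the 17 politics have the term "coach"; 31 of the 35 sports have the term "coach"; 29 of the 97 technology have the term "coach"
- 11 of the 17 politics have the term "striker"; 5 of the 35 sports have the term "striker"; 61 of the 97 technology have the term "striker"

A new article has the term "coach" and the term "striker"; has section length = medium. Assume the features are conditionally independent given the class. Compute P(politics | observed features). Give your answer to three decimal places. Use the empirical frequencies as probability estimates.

politics: (17/149) × (10/17) × (6/17) × (11/17) ≈ 0.0153271
sports: (35/149) × (10/35) × (31/35) × (5/35) ≈ 0.00849199
technology: (97/149) × (5/97) × (29/97) × (61/97) ≈ 0.00630911
P(politics | x) = 0.0153271 / 0.0301282 ≈ 0.509

0.509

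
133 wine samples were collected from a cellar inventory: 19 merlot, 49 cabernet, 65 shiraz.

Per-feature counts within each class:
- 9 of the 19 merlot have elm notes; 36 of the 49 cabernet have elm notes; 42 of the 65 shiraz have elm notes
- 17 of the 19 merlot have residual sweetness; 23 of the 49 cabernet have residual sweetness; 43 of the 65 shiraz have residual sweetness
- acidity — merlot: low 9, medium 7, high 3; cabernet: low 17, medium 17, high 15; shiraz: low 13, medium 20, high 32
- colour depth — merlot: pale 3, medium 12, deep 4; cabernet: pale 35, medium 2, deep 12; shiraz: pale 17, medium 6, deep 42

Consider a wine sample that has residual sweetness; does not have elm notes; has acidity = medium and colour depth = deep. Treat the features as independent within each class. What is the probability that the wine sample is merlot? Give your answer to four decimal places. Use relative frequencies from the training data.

merlot: (19/133) × (10/19) × (17/19) × (7/19) × (4/19) ≈ 0.00521789
cabernet: (49/133) × (13/49) × (23/49) × (17/49) × (12/49) ≈ 0.00389818
shiraz: (65/133) × (23/65) × (43/65) × (20/65) × (42/65) ≈ 0.0227449
P(merlot | x) = 0.00521789 / 0.03186097 ≈ 0.1638

0.1638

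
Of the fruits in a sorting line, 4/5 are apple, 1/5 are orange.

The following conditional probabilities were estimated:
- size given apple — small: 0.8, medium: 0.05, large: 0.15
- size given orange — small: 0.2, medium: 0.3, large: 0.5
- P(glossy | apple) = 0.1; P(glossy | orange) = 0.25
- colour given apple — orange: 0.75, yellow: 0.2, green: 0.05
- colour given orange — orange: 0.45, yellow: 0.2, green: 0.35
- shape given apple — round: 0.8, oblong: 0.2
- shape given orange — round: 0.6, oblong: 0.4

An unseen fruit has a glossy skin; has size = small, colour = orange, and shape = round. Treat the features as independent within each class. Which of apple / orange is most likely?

apple

apple: 0.8 × 0.8 × 0.1 × 0.75 × 0.8 = 0.0384
orange: 0.2 × 0.2 × 0.25 × 0.45 × 0.6 = 0.0027
Highest score → apple.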